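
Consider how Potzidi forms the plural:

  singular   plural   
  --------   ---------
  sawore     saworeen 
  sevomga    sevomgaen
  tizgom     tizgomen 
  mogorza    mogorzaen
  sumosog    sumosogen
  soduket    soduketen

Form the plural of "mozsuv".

mozsuven

Every pair shown (sawore → saworeen, sevomga → sevomgaen, tizgom → tizgomen, …) follows the same rule: add -en.
So mozsuv → mozsuven.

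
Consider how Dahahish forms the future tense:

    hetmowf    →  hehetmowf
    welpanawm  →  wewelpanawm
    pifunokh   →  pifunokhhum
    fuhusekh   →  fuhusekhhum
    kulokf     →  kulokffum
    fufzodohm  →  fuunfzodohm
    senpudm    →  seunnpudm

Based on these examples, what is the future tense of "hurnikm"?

hurnikmmum

"hurnikm" has second-to-last letter 'k'. The stems whose second-to-last letter is 'k' (pifunokh → pifunokhhum, fuhusekh → fuhusekhhum, kulokf → kulokffum) double the final consonant and add -um.
So hurnikm → hurnikmmum.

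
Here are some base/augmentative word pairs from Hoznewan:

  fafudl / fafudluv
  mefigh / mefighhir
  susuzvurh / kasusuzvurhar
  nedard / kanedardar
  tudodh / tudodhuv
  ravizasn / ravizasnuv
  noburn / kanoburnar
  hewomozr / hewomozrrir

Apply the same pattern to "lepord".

mefigh and susuzvurh both end in -h yet inflect differently (mefighhir, kasusuzvurhar), so the final letter is not what conditions the rule; the second-to-last letter is.
"lepord" has second-to-last letter 'r'. The stems whose second-to-last letter is 'r' (noburn → kanoburnar, nedard → kanedardar, susuzvurh → kasusuzvurhar) add ka- … -ar around the stem.
The other patterns: stems whose second-to-last letter is 'g' or 'z' double the final consonant and add -ir; stems whose second-to-last letter is 'd' or 's' add -uv.
So lepord → kalepordar.

kalepordar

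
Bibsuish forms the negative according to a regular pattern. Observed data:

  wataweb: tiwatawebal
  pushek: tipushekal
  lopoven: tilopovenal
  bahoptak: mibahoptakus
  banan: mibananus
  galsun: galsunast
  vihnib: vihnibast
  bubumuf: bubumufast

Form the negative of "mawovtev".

timawovteval

"mawovtev" has last vowel 'e'. The stems whose last vowel is 'e' (wataweb → tiwatawebal, pushek → tipushekal, lopoven → tilopovenal) add ti- … -al around the stem.
So mawovtev → timawovteval.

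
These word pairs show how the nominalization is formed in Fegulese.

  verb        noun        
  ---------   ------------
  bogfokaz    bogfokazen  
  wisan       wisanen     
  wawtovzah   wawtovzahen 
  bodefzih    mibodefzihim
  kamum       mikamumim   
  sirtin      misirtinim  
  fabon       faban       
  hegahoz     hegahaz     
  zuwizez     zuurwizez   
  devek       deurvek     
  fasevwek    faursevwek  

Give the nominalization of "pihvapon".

pihvapan

wawtovzah and bodefzih both end in -h yet inflect differently (wawtovzahen, mibodefzihim), so the final letter is not what conditions the rule; the last vowel is.
"pihvapon" has last vowel 'o'. The stems whose last vowel is 'o' (fabon → faban, hegahoz → hegahaz) change the last vowel to 'a'.
The other patterns: stems whose last vowel is 'a' add -en; stems whose last vowel is 'i' or 'u' add mi- … -im around the stem; stems whose last vowel is 'e' insert -ur- after the first vowel.
So pihvapon → pihvapan.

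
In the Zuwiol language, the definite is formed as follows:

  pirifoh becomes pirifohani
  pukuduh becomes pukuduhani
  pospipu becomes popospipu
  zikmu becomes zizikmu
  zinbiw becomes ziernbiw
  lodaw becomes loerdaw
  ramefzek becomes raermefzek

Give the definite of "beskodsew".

pukuduh and pospipu both have last vowel 'u' yet inflect differently (pukuduhani, popospipu), so the last vowel is not what conditions the rule; the final letter is.
"beskodsew" ends in -w. The stems ending in -w (zinbiw → ziernbiw, lodaw → loerdaw) insert -er- after the first vowel.
The other patterns: stems ending in -h add -ani; stems ending in -u repeat the first consonant+vowel as a prefix.
So beskodsew → beerskodsew.

beerskodsew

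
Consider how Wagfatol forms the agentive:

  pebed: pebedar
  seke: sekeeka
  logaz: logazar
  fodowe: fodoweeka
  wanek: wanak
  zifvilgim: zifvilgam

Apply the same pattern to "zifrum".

"zifrum" ends in -m. The one such stem in the data (zifvilgim → zifvilgam) changes the last vowel to 'a' (as does wanek), so the same rule applies.
So zifrum → zifram.

zifram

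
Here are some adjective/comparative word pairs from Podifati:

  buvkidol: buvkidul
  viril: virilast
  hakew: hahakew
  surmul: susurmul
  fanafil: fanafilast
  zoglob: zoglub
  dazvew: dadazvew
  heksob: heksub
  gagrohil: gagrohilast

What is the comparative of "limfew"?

lilimfew

buvkidol and gagrohil both end in -l yet inflect differently (buvkidul, gagrohilast), so the final letter is not what conditions the rule; the last vowel is.
"limfew" has last vowel 'e'. The stems whose last vowel is 'e' (hakew → hahakew, dazvew → dadazvew) repeat the first consonant+vowel as a prefix.
The other patterns: stems whose last vowel is 'o' change the last vowel to 'u'; stems whose last vowel is 'i' add -ast.
So limfew → lilimfew.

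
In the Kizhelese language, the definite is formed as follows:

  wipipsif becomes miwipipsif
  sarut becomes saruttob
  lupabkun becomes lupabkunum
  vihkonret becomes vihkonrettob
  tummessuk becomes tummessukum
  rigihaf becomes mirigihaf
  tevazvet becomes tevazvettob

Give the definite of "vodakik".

sarut and lupabkun both have last vowel 'u' yet inflect differently (saruttob, lupabkunum), so the last vowel is not what conditions the rule; the final letter is.
"vodakik" ends in -k. The one such stem in the data (tummessuk → tummessukum) adds -um, so the same rule applies.
So vodakik → vodakikum.

vodakikum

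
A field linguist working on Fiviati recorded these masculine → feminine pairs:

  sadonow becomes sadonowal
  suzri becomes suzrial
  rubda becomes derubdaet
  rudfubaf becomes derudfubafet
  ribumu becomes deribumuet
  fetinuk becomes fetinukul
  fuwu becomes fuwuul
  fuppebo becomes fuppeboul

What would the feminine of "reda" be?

deredaet

ribumu and fuwu both end in -u yet inflect differently (deribumuet, fuwuul), so the final letter is not what conditions the rule; the first letter is.
"reda" begins with r-. The stems beginning with r- (rubda → derubdaet, rudfubaf → derudfubafet, ribumu → deribumuet) add de- … -et around the stem.
The other patterns: stems beginning with s- add -al; stems beginning with f- add -ul.
So reda → deredaet.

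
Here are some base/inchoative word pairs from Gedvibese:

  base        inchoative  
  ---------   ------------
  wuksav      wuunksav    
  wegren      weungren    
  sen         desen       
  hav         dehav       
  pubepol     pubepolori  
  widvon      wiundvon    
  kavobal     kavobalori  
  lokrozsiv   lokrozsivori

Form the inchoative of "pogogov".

pogogovori

sen and wegren both end in -n yet inflect differently (desen, weungren), so the final letter is not what conditions the rule; the number of vowels is.
"pogogov" has 3 vowels. The stems with 3 vowels (lokrozsiv → lokrozsivori, kavobal → kavobalori, pubepol → pubepolori) add -ori.
The other patterns: stems with 1 vowel add the prefix de-; stems with 2 vowels insert -un- after the first vowel.
So pogogov → pogogovori.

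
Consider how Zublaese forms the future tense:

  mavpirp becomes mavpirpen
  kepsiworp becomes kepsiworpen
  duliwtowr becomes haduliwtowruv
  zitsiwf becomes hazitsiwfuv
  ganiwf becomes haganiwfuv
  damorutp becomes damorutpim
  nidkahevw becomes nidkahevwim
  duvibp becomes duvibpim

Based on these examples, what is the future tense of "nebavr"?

nebavrim

"nebavr" has second-to-last letter 'v'. The one such stem in the data (nidkahevw → nidkahevwim) adds -im, so the same rule applies.
The other patterns: stems whose second-to-last letter is 'r' add -en; stems whose second-to-last letter is 'w' add ha- … -uv around the stem.
So nebavr → nebavrim.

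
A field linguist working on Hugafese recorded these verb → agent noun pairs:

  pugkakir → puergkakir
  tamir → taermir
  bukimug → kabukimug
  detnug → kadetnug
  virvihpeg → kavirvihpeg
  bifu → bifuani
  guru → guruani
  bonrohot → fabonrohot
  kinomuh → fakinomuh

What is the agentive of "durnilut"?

fadurnilut

bukimug and bifu both have last vowel 'u' yet inflect differently (kabukimug, bifuani), so the last vowel is not what conditions the rule; the final letter is.
"durnilut" ends in -t. The one such stem in the data (bonrohot → fabonrohot) adds the prefix fa-, so the same rule applies.
The other patterns: stems ending in -r insert -er- after the first vowel; stems ending in -g add the prefix ka-; stems ending in -u add -ani.
So durnilut → fadurnilut.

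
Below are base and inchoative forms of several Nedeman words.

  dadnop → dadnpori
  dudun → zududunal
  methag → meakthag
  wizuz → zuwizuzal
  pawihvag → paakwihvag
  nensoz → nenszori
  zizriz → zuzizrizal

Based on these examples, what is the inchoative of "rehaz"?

reakhaz

"rehaz" has last vowel 'a'. The stems whose last vowel is 'a' (methag → meakthag, pawihvag → paakwihvag) insert -ak- after the first vowel.
The other patterns: stems whose last vowel is 'o' delete the last vowel and add -ori; stems whose last vowel is 'i' or 'u' add zu- … -al around the stem.
So rehaz → reakhaz.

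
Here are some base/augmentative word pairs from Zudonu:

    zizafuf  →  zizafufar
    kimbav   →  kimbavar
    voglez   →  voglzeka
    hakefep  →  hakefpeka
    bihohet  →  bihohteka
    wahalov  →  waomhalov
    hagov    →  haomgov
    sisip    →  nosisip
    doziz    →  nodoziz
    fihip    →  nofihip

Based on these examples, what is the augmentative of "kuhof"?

kimbav and wahalov both end in -v yet inflect differently (kimbavar, waomhalov), so the final letter is not what conditions the rule; the last vowel is.
"kuhof" has last vowel 'o'. The stems whose last vowel is 'o' (wahalov → waomhalov, hagov → haomgov) insert -om- after the first vowel.
So kuhof → kuomhof.

kuomhof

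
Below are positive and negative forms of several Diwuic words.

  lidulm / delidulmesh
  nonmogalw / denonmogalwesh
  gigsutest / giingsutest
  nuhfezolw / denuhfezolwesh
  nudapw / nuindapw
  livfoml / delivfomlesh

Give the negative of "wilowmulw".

dewilowmulwesh

nudapw and nuhfezolw both end in -w yet inflect differently (nuindapw, denuhfezolwesh), so the final letter is not what conditions the rule; the second-to-last letter is.
"wilowmulw" has second-to-last letter 'l'. The stems whose second-to-last letter is 'l' (nuhfezolw → denuhfezolwesh, lidulm → delidulmesh, nonmogalw → denonmogalwesh) add de- … -esh around the stem.
The other pattern: stems whose second-to-last letter is 'p' or 's' insert -in- after the first vowel.
So wilowmulw → dewilowmulwesh.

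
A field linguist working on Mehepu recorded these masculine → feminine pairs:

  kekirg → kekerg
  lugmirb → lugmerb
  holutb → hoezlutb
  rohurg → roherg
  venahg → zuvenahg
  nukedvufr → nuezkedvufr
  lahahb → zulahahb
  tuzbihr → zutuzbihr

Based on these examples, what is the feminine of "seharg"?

lahahb and lugmirb both end in -b yet inflect differently (zulahahb, lugmerb), so the final letter is not what conditions the rule; the second-to-last letter is.
"seharg" has second-to-last letter 'r'. The stems whose second-to-last letter is 'r' (lugmirb → lugmerb, rohurg → roherg, kekirg → kekerg) change the last vowel to 'e'.
So seharg → seherg.

seherg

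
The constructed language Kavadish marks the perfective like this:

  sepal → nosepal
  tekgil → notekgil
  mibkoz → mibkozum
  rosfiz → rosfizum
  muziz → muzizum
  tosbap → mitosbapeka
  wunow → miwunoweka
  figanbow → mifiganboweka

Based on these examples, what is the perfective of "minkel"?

nominkel

"minkel" ends in -l. The stems ending in -l (sepal → nosepal, tekgil → notekgil) add the prefix no-.
So minkel → nominkel.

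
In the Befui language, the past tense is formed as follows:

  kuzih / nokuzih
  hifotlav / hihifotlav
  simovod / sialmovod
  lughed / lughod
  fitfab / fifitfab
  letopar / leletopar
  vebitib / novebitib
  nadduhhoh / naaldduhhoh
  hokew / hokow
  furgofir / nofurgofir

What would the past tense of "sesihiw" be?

nosesihiw

furgofir and letopar both end in -r yet inflect differently (nofurgofir, leletopar), so the final letter is not what conditions the rule; the last vowel is.
"sesihiw" has last vowel 'i'. The stems whose last vowel is 'i' (vebitib → novebitib, furgofir → nofurgofir, kuzih → nokuzih) add the prefix no-.
The other patterns: stems whose last vowel is 'e' change the last vowel to 'o'; stems whose last vowel is 'a' repeat the first consonant+vowel as a prefix; stems whose last vowel is 'o' insert -al- after the first vowel.
So sesihiw → nosesihiw.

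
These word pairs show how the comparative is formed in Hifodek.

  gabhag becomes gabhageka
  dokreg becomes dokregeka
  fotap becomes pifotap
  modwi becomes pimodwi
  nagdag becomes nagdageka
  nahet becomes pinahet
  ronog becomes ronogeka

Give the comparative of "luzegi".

piluzegi

gabhag and fotap both have last vowel 'a' yet inflect differently (gabhageka, pifotap), so the last vowel is not what conditions the rule; the final letter is.
"luzegi" ends in -i. The one such stem in the data (modwi → pimodwi) adds the prefix pi-, so the same rule applies.
The other pattern: stems ending in -g add -eka.
So luzegi → piluzegi.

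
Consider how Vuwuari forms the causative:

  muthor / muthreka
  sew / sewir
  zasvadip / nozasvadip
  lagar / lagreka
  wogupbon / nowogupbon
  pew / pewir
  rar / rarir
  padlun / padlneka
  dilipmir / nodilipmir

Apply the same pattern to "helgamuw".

nohelgamuw

"helgamuw" has 3 vowels. The stems with 3 vowels (wogupbon → nowogupbon, dilipmir → nodilipmir, zasvadip → nozasvadip) add the prefix no-.
The other patterns: stems with 1 vowel add -ir; stems with 2 vowels delete the last vowel and add -eka.
So helgamuw → nohelgamuw.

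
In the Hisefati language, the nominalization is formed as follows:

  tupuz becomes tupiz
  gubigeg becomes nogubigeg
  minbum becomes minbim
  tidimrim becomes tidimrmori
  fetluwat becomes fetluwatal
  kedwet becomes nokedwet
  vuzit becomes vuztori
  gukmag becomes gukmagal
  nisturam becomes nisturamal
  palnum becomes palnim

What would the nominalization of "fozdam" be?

nisturam and tidimrim both end in -m yet inflect differently (nisturamal, tidimrmori), so the final letter is not what conditions the rule; the last vowel is.
"fozdam" has last vowel 'a'. The stems whose last vowel is 'a' (nisturam → nisturamal, fetluwat → fetluwatal, gukmag → gukmagal) add -al.
The other patterns: stems whose last vowel is 'i' delete the last vowel and add -ori; stems whose last vowel is 'u' change the last vowel to 'i'; stems whose last vowel is 'e' add the prefix no-.
So fozdam → fozdamal.

fozdamal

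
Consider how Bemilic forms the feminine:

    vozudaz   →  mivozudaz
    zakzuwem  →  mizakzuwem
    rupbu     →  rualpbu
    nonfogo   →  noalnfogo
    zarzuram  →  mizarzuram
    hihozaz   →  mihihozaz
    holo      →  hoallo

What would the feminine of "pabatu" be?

hihozaz and holo both begin with h- yet inflect differently (mihihozaz, hoallo), so the first letter is not what conditions the rule; whether the stem ends in a vowel or a consonant is.
"pabatu" ends in a vowel. The stems ending in a vowel (rupbu → rualpbu, nonfogo → noalnfogo, holo → hoallo) insert -al- after the first vowel.
So pabatu → paalbatu.

paalbatu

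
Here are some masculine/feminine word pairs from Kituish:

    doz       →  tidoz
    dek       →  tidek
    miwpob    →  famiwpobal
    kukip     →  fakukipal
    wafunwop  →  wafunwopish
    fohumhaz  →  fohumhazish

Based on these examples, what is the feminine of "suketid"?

suketidish

kukip and wafunwop both end in -p yet inflect differently (fakukipal, wafunwopish), so the final letter is not what conditions the rule; the number of vowels is.
"suketid" has 3 vowels. The stems with 3 vowels (wafunwop → wafunwopish, fohumhaz → fohumhazish) add -ish.
So suketid → suketidish.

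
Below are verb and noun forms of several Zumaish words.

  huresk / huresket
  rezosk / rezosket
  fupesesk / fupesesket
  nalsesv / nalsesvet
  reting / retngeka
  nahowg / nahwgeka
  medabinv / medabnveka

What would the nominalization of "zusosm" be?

zusosmet

nalsesv and medabinv both end in -v yet inflect differently (nalsesvet, medabnveka), so the final letter is not what conditions the rule; the second-to-last letter is.
"zusosm" has second-to-last letter 's'. The stems whose second-to-last letter is 's' (huresk → huresket, rezosk → rezosket, fupesesk → fupesesket) add -et.
The other pattern: stems whose second-to-last letter is 'n' or 'w' delete the last vowel and add -eka.
So zusosm → zusosmet.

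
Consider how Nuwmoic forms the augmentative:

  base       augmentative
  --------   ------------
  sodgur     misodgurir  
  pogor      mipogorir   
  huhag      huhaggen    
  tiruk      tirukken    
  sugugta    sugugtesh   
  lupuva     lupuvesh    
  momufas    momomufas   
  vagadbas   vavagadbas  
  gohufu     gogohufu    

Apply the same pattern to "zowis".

sodgur and tiruk both have last vowel 'u' yet inflect differently (misodgurir, tirukken), so the last vowel is not what conditions the rule; the final letter is.
"zowis" ends in -s. The stems ending in -s (momufas → momomufas, vagadbas → vavagadbas) repeat the first consonant+vowel as a prefix.
So zowis → zozowis.

zozowis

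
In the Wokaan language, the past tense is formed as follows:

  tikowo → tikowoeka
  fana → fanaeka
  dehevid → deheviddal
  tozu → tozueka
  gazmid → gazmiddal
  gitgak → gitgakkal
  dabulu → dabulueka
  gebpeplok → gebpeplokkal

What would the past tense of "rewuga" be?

rewugaeka

gebpeplok and tikowo both have last vowel 'o' yet inflect differently (gebpeplokkal, tikowoeka), so the last vowel is not what conditions the rule; whether the stem ends in a vowel or a consonant is.
"rewuga" ends in a vowel. The stems ending in a vowel (dabulu → dabulueka, tikowo → tikowoeka, fana → fanaeka) add -eka.
So rewuga → rewugaeka.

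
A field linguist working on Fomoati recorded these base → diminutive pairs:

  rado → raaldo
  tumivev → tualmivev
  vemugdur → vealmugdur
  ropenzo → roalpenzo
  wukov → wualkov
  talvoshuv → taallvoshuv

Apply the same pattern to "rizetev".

rialzetev

Every pair shown (rado → raaldo, tumivev → tualmivev, vemugdur → vealmugdur, …) follows the same rule: insert -al- after the first vowel.
So rizetev → rialzetev.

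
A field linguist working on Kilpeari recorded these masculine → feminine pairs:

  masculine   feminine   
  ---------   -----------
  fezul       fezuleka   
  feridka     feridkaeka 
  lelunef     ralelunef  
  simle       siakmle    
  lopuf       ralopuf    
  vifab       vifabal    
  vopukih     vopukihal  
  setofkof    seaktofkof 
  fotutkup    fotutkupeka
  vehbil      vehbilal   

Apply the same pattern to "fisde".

fisdeeka

setofkof and lelunef both end in -f yet inflect differently (seaktofkof, ralelunef), so the final letter is not what conditions the rule; the first letter is.
"fisde" begins with f-. The stems beginning with f- (fotutkup → fotutkupeka, feridka → feridkaeka, fezul → fezuleka) add -eka.
So fisde → fisdeeka.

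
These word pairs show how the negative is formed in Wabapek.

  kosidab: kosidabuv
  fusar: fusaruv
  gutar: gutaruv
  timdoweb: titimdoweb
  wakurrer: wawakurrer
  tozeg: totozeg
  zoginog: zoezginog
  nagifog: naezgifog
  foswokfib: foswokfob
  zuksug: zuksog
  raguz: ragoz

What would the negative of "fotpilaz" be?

fotpilazuv

"fotpilaz" has last vowel 'a'. The stems whose last vowel is 'a' (kosidab → kosidabuv, fusar → fusaruv, gutar → gutaruv) add -uv.
The other patterns: stems whose last vowel is 'e' repeat the first consonant+vowel as a prefix; stems whose last vowel is 'o' insert -ez- after the first vowel; stems whose last vowel is 'i' or 'u' change the last vowel to 'o'.
So fotpilaz → fotpilazuv.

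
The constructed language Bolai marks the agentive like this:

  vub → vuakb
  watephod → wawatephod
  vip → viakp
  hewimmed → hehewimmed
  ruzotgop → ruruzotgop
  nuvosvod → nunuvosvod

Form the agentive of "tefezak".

"tefezak" has 3 vowels. The stems with 3 vowels (hewimmed → hehewimmed, ruzotgop → ruruzotgop, watephod → wawatephod) repeat the first consonant+vowel as a prefix.
The other pattern: stems with 1 vowel insert -ak- after the first vowel.
So tefezak → tetefezak.

tetefezak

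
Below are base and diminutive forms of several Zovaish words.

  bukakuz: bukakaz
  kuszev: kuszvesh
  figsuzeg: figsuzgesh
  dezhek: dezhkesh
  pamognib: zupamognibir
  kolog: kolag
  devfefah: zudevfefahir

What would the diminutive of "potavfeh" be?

kolog and figsuzeg both end in -g yet inflect differently (kolag, figsuzgesh), so the final letter is not what conditions the rule; the last vowel is.
"potavfeh" has last vowel 'e'. The stems whose last vowel is 'e' (figsuzeg → figsuzgesh, kuszev → kuszvesh, dezhek → dezhkesh) delete the last vowel and add -esh.
The other patterns: stems whose last vowel is 'o' or 'u' change the last vowel to 'a'; stems whose last vowel is 'a' or 'i' add zu- … -ir around the stem.
So potavfeh → potavfhesh.

potavfhesh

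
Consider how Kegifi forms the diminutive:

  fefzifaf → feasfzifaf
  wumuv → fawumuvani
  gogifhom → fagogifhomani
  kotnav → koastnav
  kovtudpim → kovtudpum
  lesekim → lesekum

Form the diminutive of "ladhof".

kotnav and wumuv both end in -v yet inflect differently (koastnav, fawumuvani), so the final letter is not what conditions the rule; the last vowel is.
"ladhof" has last vowel 'o'. The one such stem in the data (gogifhom → fagogifhomani) adds fa- … -ani around the stem, so the same rule applies.
The other patterns: stems whose last vowel is 'i' change the last vowel to 'u'; stems whose last vowel is 'a' insert -as- after the first vowel.
So ladhof → faladhofani.

faladhofani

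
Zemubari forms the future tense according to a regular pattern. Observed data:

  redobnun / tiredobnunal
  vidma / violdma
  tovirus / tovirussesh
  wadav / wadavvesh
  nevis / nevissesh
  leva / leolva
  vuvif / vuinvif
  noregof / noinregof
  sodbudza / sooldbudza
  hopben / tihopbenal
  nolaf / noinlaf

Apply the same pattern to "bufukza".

buolfukza

tovirus and redobnun both have last vowel 'u' yet inflect differently (tovirussesh, tiredobnunal), so the last vowel is not what conditions the rule; the final letter is.
"bufukza" ends in -a. The stems ending in -a (sodbudza → sooldbudza, vidma → violdma, leva → leolva) insert -ol- after the first vowel.
The other patterns: stems ending in -s or -v double the final consonant and add -esh; stems ending in -n add ti- … -al around the stem; stems ending in -f insert -in- after the first vowel.
So bufukza → buolfukza.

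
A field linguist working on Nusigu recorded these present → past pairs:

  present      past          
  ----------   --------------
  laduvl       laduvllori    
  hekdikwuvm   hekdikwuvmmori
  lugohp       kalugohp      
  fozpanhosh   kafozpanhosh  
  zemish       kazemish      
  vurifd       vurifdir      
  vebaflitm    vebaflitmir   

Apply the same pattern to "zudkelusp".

kazudkelusp

"zudkelusp" has second-to-last letter 's'. The stems whose second-to-last letter is 's' (fozpanhosh → kafozpanhosh, zemish → kazemish) add the prefix ka-.
So zudkelusp → kazudkelusp.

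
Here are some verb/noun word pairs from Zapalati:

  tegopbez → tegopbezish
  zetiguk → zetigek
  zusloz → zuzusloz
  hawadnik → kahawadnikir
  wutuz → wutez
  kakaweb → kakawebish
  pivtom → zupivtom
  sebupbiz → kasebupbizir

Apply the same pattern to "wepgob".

zuwepgob

"wepgob" has last vowel 'o'. The stems whose last vowel is 'o' (pivtom → zupivtom, zusloz → zuzusloz) add the prefix zu-.
So wepgob → zuwepgob.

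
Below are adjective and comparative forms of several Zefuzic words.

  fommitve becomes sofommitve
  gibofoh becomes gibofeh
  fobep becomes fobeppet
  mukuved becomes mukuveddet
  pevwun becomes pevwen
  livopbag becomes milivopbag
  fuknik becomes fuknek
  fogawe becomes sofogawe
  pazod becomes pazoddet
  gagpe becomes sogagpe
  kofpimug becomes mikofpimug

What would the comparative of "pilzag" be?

mipilzag

mukuved and fogawe both have last vowel 'e' yet inflect differently (mukuveddet, sofogawe), so the last vowel is not what conditions the rule; the final letter is.
"pilzag" ends in -g. The stems ending in -g (livopbag → milivopbag, kofpimug → mikofpimug) add the prefix mi-.
The other patterns: stems ending in -d or -p double the final consonant and add -et; stems ending in -e add the prefix so-; stems ending in -h, -k or -n change the last vowel to 'e'.
So pilzag → mipilzag.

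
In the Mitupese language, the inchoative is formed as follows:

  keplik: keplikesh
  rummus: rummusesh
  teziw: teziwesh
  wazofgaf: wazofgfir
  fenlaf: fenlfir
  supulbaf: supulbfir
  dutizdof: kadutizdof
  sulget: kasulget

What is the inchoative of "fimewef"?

kafimewef

wazofgaf and dutizdof both end in -f yet inflect differently (wazofgfir, kadutizdof), so the final letter is not what conditions the rule; the last vowel is.
"fimewef" has last vowel 'e'. The one such stem in the data (sulget → kasulget) adds the prefix ka-, so the same rule applies.
So fimewef → kafimewef.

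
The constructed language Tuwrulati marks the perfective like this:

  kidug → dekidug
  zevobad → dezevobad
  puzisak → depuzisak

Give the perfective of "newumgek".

denewumgek

Every pair shown (kidug → dekidug, zevobad → dezevobad, puzisak → depuzisak) follows the same rule: add the prefix de-.
So newumgek → denewumgek.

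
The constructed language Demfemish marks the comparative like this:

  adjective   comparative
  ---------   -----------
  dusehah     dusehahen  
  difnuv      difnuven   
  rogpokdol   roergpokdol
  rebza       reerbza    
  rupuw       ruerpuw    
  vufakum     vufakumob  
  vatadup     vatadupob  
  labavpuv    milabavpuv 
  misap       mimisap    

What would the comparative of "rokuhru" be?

difnuv and labavpuv both end in -v yet inflect differently (difnuven, milabavpuv), so the final letter is not what conditions the rule; the first letter is.
"rokuhru" begins with r-. The stems beginning with r- (rogpokdol → roergpokdol, rebza → reerbza, rupuw → ruerpuw) insert -er- after the first vowel.
The other patterns: stems beginning with d- add -en; stems beginning with v- add -ob; stems beginning with l- or m- add the prefix mi-.
So rokuhru → roerkuhru.

roerkuhru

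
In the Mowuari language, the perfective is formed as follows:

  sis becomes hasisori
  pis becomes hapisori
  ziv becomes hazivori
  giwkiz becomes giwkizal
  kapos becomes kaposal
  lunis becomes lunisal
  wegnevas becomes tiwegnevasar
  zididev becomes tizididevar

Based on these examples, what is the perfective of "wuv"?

"wuv" has 1 vowel. The stems with 1 vowel (sis → hasisori, pis → hapisori, ziv → hazivori) add ha- … -ori around the stem.
So wuv → hawuvori.

hawuvori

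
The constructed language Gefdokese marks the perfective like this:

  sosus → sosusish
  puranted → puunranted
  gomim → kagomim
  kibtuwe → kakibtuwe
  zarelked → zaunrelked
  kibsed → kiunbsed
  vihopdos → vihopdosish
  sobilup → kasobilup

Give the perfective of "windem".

kawindem

sosus and sobilup both have last vowel 'u' yet inflect differently (sosusish, kasobilup), so the last vowel is not what conditions the rule; the final letter is.
"windem" ends in -m. The one such stem in the data (gomim → kagomim) adds the prefix ka-, so the same rule applies.
So windem → kawindem.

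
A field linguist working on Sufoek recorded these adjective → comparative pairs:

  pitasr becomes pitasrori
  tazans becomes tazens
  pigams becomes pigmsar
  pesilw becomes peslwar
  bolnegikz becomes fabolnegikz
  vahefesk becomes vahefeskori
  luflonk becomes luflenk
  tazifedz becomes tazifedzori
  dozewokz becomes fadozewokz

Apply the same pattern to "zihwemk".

"zihwemk" has second-to-last letter 'm'. The one such stem in the data (pigams → pigmsar) deletes the last vowel and adds -ar (as does pesilw), so the same rule applies.
The other patterns: stems whose second-to-last letter is 'k' add the prefix fa-; stems whose second-to-last letter is 'n' change the last vowel to 'e'; stems whose second-to-last letter is 'd' or 's' add -ori.
So zihwemk → zihwmkar.

zihwmkar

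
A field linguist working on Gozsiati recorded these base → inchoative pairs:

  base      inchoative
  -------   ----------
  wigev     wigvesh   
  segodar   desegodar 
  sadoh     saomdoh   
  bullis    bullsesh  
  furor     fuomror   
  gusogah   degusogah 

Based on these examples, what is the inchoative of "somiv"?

somvesh

segodar and furor both end in -r yet inflect differently (desegodar, fuomror), so the final letter is not what conditions the rule; the last vowel is.
"somiv" has last vowel 'i'. The one such stem in the data (bullis → bullsesh) deletes the last vowel and adds -esh (as does wigev), so the same rule applies.
The other patterns: stems whose last vowel is 'a' add the prefix de-; stems whose last vowel is 'o' insert -om- after the first vowel.
So somiv → somvesh.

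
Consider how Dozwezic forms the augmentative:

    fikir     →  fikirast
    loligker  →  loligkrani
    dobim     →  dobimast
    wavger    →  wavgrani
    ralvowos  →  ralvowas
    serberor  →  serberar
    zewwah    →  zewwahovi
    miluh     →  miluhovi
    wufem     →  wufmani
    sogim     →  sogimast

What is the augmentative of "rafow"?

rafaw

serberor and fikir both end in -r yet inflect differently (serberar, fikirast), so the final letter is not what conditions the rule; the last vowel is.
"rafow" has last vowel 'o'. The stems whose last vowel is 'o' (serberor → serberar, ralvowos → ralvowas) change the last vowel to 'a'.
So rafow → rafaw.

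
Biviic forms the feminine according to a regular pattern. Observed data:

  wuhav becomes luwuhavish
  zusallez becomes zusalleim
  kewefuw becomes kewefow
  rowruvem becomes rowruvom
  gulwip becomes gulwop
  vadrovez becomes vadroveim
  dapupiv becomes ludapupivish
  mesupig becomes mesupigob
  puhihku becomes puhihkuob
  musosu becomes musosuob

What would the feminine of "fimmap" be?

fimmop

mesupig and dapupiv both have last vowel 'i' yet inflect differently (mesupigob, ludapupivish), so the last vowel is not what conditions the rule; the final letter is.
"fimmap" ends in -p. The one such stem in the data (gulwip → gulwop) changes the last vowel to 'o' (as do kewefuw, rowruvem), so the same rule applies.
So fimmap → fimmop.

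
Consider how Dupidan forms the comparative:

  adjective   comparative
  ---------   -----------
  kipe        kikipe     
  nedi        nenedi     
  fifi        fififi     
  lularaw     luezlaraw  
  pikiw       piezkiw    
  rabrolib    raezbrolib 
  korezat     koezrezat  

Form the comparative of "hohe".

hohohe

nedi and pikiw both have last vowel 'i' yet inflect differently (nenedi, piezkiw), so the last vowel is not what conditions the rule; whether the stem ends in a vowel or a consonant is.
"hohe" ends in a vowel. The stems ending in a vowel (kipe → kikipe, nedi → nenedi, fifi → fififi) repeat the first consonant+vowel as a prefix.
The other pattern: stems ending in a consonant insert -ez- after the first vowel.
So hohe → hohohe.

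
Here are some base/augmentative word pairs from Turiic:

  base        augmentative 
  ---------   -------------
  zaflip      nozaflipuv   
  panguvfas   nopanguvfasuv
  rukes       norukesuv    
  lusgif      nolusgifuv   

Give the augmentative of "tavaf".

Every pair shown (zaflip → nozaflipuv, panguvfas → nopanguvfasuv, rukes → norukesuv, …) follows the same rule: add no- … -uv around the stem.
So tavaf → notavafuv.

notavafuv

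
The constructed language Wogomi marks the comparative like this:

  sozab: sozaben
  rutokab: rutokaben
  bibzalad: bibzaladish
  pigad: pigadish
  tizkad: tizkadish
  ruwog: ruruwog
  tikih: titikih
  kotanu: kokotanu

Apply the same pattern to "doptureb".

doptureben

"doptureb" ends in -b. The stems ending in -b (sozab → sozaben, rutokab → rutokaben) add -en.
So doptureb → doptureben.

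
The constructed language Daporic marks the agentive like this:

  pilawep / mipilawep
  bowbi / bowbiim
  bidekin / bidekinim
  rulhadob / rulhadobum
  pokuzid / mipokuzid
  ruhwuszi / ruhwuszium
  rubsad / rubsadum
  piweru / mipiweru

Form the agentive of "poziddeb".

mipoziddeb

bowbi and ruhwuszi both end in -i yet inflect differently (bowbiim, ruhwuszium), so the final letter is not what conditions the rule; the first letter is.
"poziddeb" begins with p-. The stems beginning with p- (pokuzid → mipokuzid, pilawep → mipilawep, piweru → mipiweru) add the prefix mi-.
The other patterns: stems beginning with b- add -im; stems beginning with r- add -um.
So poziddeb → mipoziddeb.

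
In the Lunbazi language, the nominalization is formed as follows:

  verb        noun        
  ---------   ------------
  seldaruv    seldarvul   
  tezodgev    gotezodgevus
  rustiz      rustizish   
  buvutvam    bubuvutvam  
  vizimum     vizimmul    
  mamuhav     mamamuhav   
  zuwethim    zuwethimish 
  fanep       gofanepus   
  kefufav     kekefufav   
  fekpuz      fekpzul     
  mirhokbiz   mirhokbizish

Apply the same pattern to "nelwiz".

nelwizish

buvutvam and zuwethim both end in -m yet inflect differently (bubuvutvam, zuwethimish), so the final letter is not what conditions the rule; the last vowel is.
"nelwiz" has last vowel 'i'. The stems whose last vowel is 'i' (rustiz → rustizish, mirhokbiz → mirhokbizish, zuwethim → zuwethimish) add -ish.
So nelwiz → nelwizish.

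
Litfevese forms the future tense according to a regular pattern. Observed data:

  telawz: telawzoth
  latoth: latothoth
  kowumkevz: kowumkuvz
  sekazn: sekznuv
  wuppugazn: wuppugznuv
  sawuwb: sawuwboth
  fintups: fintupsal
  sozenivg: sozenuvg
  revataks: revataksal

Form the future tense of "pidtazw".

pidtzwuv

telawz and kowumkevz both end in -z yet inflect differently (telawzoth, kowumkuvz), so the final letter is not what conditions the rule; the second-to-last letter is.
"pidtazw" has second-to-last letter 'z'. The stems whose second-to-last letter is 'z' (sekazn → sekznuv, wuppugazn → wuppugznuv) delete the last vowel and add -uv.
The other patterns: stems whose second-to-last letter is 't' or 'w' add -oth; stems whose second-to-last letter is 'v' change the last vowel to 'u'; stems whose second-to-last letter is 'k' or 'p' add -al.
So pidtazw → pidtzwuv.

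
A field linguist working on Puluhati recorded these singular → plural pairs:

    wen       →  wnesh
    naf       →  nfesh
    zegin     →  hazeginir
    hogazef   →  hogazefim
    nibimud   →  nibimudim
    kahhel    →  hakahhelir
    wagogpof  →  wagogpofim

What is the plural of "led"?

"led" has 1 vowel. The stems with 1 vowel (wen → wnesh, naf → nfesh) delete the last vowel and add -esh.
The other patterns: stems with 2 vowels add ha- … -ir around the stem; stems with 3 vowels add -im.
So led → ldesh.

ldesh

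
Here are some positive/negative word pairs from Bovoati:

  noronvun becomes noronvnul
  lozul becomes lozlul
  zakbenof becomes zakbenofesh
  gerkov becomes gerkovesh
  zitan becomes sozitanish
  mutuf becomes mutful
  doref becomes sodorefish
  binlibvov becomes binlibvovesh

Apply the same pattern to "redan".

soredanish

mutuf and zakbenof both end in -f yet inflect differently (mutful, zakbenofesh), so the final letter is not what conditions the rule; the last vowel is.
"redan" has last vowel 'a'. The one such stem in the data (zitan → sozitanish) adds so- … -ish around the stem, so the same rule applies.
The other patterns: stems whose last vowel is 'u' delete the last vowel and add -ul; stems whose last vowel is 'o' add -esh.
So redan → soredanish.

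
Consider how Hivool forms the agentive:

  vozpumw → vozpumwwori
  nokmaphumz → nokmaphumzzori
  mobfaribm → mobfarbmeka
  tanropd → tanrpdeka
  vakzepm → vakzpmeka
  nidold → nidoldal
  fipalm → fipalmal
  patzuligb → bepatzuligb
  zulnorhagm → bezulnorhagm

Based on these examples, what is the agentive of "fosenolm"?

tanropd and nidold both end in -d yet inflect differently (tanrpdeka, nidoldal), so the final letter is not what conditions the rule; the second-to-last letter is.
"fosenolm" has second-to-last letter 'l'. The stems whose second-to-last letter is 'l' (nidold → nidoldal, fipalm → fipalmal) add -al.
So fosenolm → fosenolmal.

fosenolmal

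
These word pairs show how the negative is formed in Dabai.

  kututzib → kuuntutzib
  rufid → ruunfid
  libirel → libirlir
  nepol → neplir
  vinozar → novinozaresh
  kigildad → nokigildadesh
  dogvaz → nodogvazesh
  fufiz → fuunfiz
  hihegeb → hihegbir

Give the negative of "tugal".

kigildad and rufid both end in -d yet inflect differently (nokigildadesh, ruunfid), so the final letter is not what conditions the rule; the last vowel is.
"tugal" has last vowel 'a'. The stems whose last vowel is 'a' (kigildad → nokigildadesh, vinozar → novinozaresh, dogvaz → nodogvazesh) add no- … -esh around the stem.
The other patterns: stems whose last vowel is 'i' insert -un- after the first vowel; stems whose last vowel is 'e' or 'o' delete the last vowel and add -ir.
So tugal → notugalesh.

notugalesh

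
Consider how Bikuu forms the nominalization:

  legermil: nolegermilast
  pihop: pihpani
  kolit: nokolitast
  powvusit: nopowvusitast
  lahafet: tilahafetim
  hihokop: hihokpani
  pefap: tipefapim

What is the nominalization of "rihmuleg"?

tirihmulegim

"rihmuleg" has last vowel 'e'. The one such stem in the data (lahafet → tilahafetim) adds ti- … -im around the stem, so the same rule applies.
The other patterns: stems whose last vowel is 'o' delete the last vowel and add -ani; stems whose last vowel is 'i' add no- … -ast around the stem.
So rihmuleg → tirihmulegim.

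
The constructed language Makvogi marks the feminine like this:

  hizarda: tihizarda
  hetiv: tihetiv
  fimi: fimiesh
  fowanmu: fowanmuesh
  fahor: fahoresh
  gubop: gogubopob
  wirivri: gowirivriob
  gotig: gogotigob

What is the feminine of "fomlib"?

fomlibesh

"fomlib" begins with f-. The stems beginning with f- (fimi → fimiesh, fowanmu → fowanmuesh, fahor → fahoresh) add -esh.
The other patterns: stems beginning with h- add the prefix ti-; stems beginning with g- or w- add go- … -ob around the stem.
So fomlib → fomlibesh.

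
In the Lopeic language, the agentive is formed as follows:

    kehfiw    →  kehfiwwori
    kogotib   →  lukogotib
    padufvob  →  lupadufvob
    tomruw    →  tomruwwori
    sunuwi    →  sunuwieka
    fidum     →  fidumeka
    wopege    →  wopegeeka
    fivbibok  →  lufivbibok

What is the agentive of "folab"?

lufolab

kehfiw and kogotib both have last vowel 'i' yet inflect differently (kehfiwwori, lukogotib), so the last vowel is not what conditions the rule; the final letter is.
"folab" ends in -b. The stems ending in -b (kogotib → lukogotib, padufvob → lupadufvob) add the prefix lu-.
So folab → lufolab.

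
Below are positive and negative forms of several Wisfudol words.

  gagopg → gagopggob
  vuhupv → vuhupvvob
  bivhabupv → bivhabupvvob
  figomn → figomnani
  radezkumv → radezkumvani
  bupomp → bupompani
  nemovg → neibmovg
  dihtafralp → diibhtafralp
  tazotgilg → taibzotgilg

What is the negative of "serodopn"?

"serodopn" has second-to-last letter 'p'. The stems whose second-to-last letter is 'p' (gagopg → gagopggob, vuhupv → vuhupvvob, bivhabupv → bivhabupvvob) double the final consonant and add -ob.
The other patterns: stems whose second-to-last letter is 'm' add -ani; stems whose second-to-last letter is 'l' or 'v' insert -ib- after the first vowel.
So serodopn → serodopnnob.

serodopnnob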